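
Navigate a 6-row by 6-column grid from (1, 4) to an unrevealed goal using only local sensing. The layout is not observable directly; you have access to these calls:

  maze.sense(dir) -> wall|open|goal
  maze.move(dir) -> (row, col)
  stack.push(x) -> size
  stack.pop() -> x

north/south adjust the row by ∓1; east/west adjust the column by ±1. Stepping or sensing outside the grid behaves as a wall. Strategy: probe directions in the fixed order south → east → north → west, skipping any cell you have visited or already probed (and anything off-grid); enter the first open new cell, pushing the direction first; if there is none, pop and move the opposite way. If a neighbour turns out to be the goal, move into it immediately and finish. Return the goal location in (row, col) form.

Calling sense with dir→south, and observe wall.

I call sense with dir→east, giving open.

Now I run push with x→east, : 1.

I run move with dir→east, giving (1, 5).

I call sense with dir→south, and get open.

Calling push with x→south, → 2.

I call move with dir→south, : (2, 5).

I call sense with dir→south, yielding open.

Now I run push with x→south, yielding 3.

I use move with dir→south, → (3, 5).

I use sense with dir→south, and see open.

I run push with x→south, — result: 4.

I call move with dir→south, yielding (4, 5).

Using sense with dir→south, giving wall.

Calling sense with dir→west, and get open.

I invoke push with x→west, yielding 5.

Next I call move with dir→west, giving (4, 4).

Next I call sense with dir→south, yielding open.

Invoking push with x→south, : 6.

I run move with dir→south, which returns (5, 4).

Calling sense with dir→west, which returns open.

I use push with x→west, and observe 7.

I run move with dir→west, and observe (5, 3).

I run sense with dir→north, and get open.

I use push with x→north, → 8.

Next I call move with dir→north, and observe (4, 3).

Then sense with dir→north, → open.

Then push with x→north, yielding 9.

Next I call move with dir→north, yielding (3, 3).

I try sense with dir→east, — result: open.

Next I call push with x→east, yielding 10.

Invoking move with dir→east, → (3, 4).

Now I run pop(), : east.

I call move with dir→west, — result: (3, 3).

Using sense with dir→north, and observe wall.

Using sense with dir→west, and observe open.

I call push with x→west, which returns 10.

Calling move with dir→west, : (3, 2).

Then sense with dir→south, → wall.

Using sense with dir→north, → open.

Using push with x→north, → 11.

I run move with dir→north, yielding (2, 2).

Using sense with dir→north, and observe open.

Invoking push with x→north, giving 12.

Calling move with dir→north, yielding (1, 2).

I try sense with dir→east, which returns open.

Then push with x→east, and get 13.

I try move with dir→east, — result: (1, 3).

I invoke sense with dir→north, : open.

Invoking push with x→north, yielding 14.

Using move with dir→north, yielding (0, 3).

Then sense with dir→east, which returns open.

I invoke push with x→east, giving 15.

Using move with dir→east, → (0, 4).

Next I call sense with dir→east, → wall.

Now I run pop(), → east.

Invoking move with dir→west, → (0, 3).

Invoking sense with dir→west, and see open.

I run push with x→west, and observe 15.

I invoke move with dir→west, and observe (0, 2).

Next I call sense with dir→west, — result: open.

I use push with x→west, which returns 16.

I invoke move with dir→west, and get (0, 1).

I use sense with dir→south, — result: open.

Calling push with x→south, and observe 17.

Using move with dir→south, → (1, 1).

Calling sense with dir→south, and see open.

Invoking push with x→south, and observe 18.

Using move with dir→south, and see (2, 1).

Using sense with dir→south, which returns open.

Using push with x→south, — result: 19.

I use move with dir→south, and observe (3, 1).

Now I run sense with dir→south, — result: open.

I use push with x→south, which returns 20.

Calling move with dir→south, and see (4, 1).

Now I run sense with dir→south, yielding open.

I invoke push with x→south, and observe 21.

I run move with dir→south, and get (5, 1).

I run sense with dir→east, and see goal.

Then move with dir→east, and see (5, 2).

Answer: (5, 2)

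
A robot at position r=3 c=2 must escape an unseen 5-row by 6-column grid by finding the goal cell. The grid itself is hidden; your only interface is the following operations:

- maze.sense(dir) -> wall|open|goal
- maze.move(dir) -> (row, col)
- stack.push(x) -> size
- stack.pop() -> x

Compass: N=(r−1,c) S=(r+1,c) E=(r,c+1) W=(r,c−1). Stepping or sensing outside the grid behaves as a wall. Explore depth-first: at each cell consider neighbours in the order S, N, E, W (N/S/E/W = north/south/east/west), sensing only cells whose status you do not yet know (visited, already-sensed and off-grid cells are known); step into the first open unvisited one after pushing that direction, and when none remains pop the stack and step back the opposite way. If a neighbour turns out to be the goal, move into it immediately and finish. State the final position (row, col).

Do: sense[dir→south]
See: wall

Do: sense[dir→north]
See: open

Do: push[x→north]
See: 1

Do: move[dir→north]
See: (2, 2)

Do: sense[dir→north]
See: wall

Do: sense[dir→east]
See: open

Do: push[x→east]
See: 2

Do: move[dir→east]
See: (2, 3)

Do: sense[dir→south]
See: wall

Do: sense[dir→north]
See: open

Do: push[x→north]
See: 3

Do: move[dir→north]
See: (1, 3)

Do: sense[dir→north]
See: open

Do: push[x→north]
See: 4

Do: move[dir→north]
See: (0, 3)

Do: sense[dir→east]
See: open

Do: push[x→east]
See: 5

Do: move[dir→east]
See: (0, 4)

Do: sense[dir→south]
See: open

Do: push[x→south]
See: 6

Do: move[dir→south]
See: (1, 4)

Do: sense[dir→south]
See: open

Do: push[x→south]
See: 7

Do: move[dir→south]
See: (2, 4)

Do: sense[dir→south]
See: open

Do: push[x→south]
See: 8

Do: move[dir→south]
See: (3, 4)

Do: sense[dir→south]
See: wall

Do: sense[dir→east]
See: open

Do: push[x→east]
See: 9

Do: move[dir→east]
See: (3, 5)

Do: sense[dir→south]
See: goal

Do: move[dir→south]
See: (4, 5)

Answer: (4, 5)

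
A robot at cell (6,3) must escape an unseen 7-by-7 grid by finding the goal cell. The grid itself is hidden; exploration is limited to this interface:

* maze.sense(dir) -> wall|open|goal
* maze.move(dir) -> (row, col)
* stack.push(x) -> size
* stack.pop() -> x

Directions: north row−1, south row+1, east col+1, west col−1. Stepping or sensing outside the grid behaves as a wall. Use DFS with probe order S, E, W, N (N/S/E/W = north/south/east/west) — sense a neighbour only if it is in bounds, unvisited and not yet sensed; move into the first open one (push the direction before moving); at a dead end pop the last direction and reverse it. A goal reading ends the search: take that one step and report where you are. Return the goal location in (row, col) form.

·→ maze.sense(dir=east)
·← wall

·→ maze.sense(dir=west)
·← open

·→ stack.push(x=west)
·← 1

·→ maze.move(dir=west)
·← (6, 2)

·→ maze.sense(dir=west)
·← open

·→ stack.push(x=west)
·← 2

·→ maze.move(dir=west)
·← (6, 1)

·→ maze.sense(dir=west)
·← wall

·→ maze.sense(dir=north)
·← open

·→ stack.push(x=north)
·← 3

·→ maze.move(dir=north)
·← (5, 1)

·→ maze.sense(dir=east)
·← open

·→ stack.push(x=east)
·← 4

·→ maze.move(dir=east)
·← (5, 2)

·→ maze.sense(dir=east)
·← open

·→ stack.push(x=east)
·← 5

·→ maze.move(dir=east)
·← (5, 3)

·→ maze.sense(dir=east)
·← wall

·→ maze.sense(dir=north)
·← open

·→ stack.push(x=north)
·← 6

·→ maze.move(dir=north)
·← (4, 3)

·→ maze.sense(dir=east)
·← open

·→ stack.push(x=east)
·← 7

·→ maze.move(dir=east)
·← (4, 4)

·→ maze.sense(dir=east)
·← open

·→ stack.push(x=east)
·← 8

·→ maze.move(dir=east)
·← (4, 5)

·→ maze.sense(dir=south)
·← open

·→ stack.push(x=south)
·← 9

·→ maze.move(dir=south)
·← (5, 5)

·→ maze.sense(dir=south)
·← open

·→ stack.push(x=south)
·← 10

·→ maze.move(dir=south)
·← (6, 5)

·→ maze.sense(dir=east)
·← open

·→ stack.push(x=east)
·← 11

·→ maze.move(dir=east)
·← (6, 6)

·→ maze.sense(dir=north)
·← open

·→ stack.push(x=north)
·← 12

·→ maze.move(dir=north)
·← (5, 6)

·→ maze.sense(dir=north)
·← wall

·→ stack.pop()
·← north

·→ maze.move(dir=south)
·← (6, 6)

·→ stack.pop()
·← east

·→ maze.move(dir=west)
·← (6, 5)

·→ stack.pop()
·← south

·→ maze.move(dir=north)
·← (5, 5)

·→ stack.pop()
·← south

·→ maze.move(dir=north)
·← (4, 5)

·→ maze.sense(dir=north)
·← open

·→ stack.push(x=north)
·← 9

·→ maze.move(dir=north)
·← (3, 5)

·→ maze.sense(dir=east)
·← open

·→ stack.push(x=east)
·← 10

·→ maze.move(dir=east)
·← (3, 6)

·→ maze.sense(dir=north)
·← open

·→ stack.push(x=north)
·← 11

·→ maze.move(dir=north)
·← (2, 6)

·→ maze.sense(dir=west)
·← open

·→ stack.push(x=west)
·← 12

·→ maze.move(dir=west)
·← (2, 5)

·→ maze.sense(dir=west)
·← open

·→ stack.push(x=west)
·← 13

·→ maze.move(dir=west)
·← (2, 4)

·→ maze.sense(dir=south)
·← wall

·→ maze.sense(dir=west)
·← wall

·→ maze.sense(dir=north)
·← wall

·→ stack.pop()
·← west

·→ maze.move(dir=east)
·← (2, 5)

·→ maze.sense(dir=north)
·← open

·→ stack.push(x=north)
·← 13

·→ maze.move(dir=north)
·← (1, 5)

·→ maze.sense(dir=east)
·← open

·→ stack.push(x=east)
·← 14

·→ maze.move(dir=east)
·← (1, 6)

·→ maze.sense(dir=north)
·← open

·→ stack.push(x=north)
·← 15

·→ maze.move(dir=north)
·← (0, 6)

·→ maze.sense(dir=west)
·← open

·→ stack.push(x=west)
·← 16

·→ maze.move(dir=west)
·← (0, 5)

·→ maze.sense(dir=west)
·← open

·→ stack.push(x=west)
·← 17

·→ maze.move(dir=west)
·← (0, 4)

·→ maze.sense(dir=west)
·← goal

·→ maze.move(dir=west)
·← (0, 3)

Answer: (0, 3)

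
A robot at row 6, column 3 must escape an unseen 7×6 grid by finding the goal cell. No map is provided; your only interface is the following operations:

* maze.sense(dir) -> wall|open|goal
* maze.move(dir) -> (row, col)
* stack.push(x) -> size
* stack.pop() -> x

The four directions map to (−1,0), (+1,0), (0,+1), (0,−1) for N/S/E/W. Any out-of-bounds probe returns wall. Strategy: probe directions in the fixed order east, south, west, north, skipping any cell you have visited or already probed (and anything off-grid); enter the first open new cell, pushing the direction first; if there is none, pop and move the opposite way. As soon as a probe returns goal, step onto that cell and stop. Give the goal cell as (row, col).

Act: sense[dir=east]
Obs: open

Act: push[x=east]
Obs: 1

Act: move[dir=east]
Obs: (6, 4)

Act: sense[dir=east]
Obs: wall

Act: sense[dir=north]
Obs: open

Act: push[x=north]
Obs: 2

Act: move[dir=north]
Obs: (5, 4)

Act: sense[dir=east]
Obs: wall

Act: sense[dir=west]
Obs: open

Act: push[x=west]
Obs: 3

Act: move[dir=west]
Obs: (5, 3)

Act: sense[dir=west]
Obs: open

Act: push[x=west]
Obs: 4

Act: move[dir=west]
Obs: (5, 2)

Act: sense[dir=south]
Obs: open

Act: push[x=south]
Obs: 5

Act: move[dir=south]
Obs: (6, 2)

Act: sense[dir=west]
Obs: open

Act: push[x=west]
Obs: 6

Act: move[dir=west]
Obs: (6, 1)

Act: sense[dir=west]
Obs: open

Act: push[x=west]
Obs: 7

Act: move[dir=west]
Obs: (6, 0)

Act: sense[dir=north]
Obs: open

Act: push[x=north]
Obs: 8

Act: move[dir=north]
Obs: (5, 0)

Act: sense[dir=east]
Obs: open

Act: push[x=east]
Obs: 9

Act: move[dir=east]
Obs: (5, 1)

Act: sense[dir=north]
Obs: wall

Act: pop[]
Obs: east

Act: move[dir=west]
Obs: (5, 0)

Act: sense[dir=north]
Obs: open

Act: push[x=north]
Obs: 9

Act: move[dir=north]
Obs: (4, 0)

Act: sense[dir=north]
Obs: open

Act: push[x=north]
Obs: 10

Act: move[dir=north]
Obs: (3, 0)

Act: sense[dir=east]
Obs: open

Act: push[x=east]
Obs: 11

Act: move[dir=east]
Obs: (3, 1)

Act: sense[dir=east]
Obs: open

Act: push[x=east]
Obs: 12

Act: move[dir=east]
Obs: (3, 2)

Act: sense[dir=east]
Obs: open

Act: push[x=east]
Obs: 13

Act: move[dir=east]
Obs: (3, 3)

Act: sense[dir=east]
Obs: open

Act: push[x=east]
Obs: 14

Act: move[dir=east]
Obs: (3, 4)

Act: sense[dir=east]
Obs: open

Act: push[x=east]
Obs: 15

Act: move[dir=east]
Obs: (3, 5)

Act: sense[dir=south]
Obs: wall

Act: sense[dir=north]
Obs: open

Act: push[x=north]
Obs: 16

Act: move[dir=north]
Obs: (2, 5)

Act: sense[dir=west]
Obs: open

Act: push[x=west]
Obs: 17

Act: move[dir=west]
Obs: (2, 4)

Act: sense[dir=west]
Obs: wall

Act: sense[dir=north]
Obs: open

Act: push[x=north]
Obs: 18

Act: move[dir=north]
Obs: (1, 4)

Act: sense[dir=east]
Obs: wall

Act: sense[dir=west]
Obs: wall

Act: sense[dir=north]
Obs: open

Act: push[x=north]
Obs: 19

Act: move[dir=north]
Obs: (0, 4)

Act: sense[dir=east]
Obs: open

Act: push[x=east]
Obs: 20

Act: move[dir=east]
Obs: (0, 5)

Act: pop[]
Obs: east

Act: move[dir=west]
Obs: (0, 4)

Act: sense[dir=west]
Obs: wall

Act: pop[]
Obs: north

Act: move[dir=south]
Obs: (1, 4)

Act: pop[]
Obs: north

Act: move[dir=south]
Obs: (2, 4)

Act: pop[]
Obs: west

Act: move[dir=east]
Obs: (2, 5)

Act: pop[]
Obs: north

Act: move[dir=south]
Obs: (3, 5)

Act: pop[]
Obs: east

Act: move[dir=west]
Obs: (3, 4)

Act: sense[dir=south]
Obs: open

Act: push[x=south]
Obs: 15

Act: move[dir=south]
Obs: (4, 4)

Act: sense[dir=west]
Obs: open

Act: push[x=west]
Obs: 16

Act: move[dir=west]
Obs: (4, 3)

Act: sense[dir=west]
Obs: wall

Act: pop[]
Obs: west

Act: move[dir=east]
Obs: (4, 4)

Act: pop[]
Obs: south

Act: move[dir=north]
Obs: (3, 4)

Act: pop[]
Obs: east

Act: move[dir=west]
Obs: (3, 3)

Act: pop[]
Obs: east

Act: move[dir=west]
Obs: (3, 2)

Act: sense[dir=north]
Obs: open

Act: push[x=north]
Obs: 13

Act: move[dir=north]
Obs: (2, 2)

Act: sense[dir=west]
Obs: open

Act: push[x=west]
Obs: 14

Act: move[dir=west]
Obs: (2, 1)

Act: sense[dir=west]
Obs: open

Act: push[x=west]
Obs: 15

Act: move[dir=west]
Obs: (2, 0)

Act: sense[dir=north]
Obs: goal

Act: move[dir=north]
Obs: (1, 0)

Answer: (1, 0)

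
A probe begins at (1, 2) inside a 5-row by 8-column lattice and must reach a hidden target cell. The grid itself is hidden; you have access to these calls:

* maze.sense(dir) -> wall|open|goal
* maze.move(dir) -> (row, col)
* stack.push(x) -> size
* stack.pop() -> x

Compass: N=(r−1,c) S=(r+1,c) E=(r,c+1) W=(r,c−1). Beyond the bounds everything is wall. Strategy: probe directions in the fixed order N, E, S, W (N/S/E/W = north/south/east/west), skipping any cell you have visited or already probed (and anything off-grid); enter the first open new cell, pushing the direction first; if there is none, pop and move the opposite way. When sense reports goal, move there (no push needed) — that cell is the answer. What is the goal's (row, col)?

→ maze.sense(dir=north)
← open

→ stack.push(x=north)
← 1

→ maze.move(dir=north)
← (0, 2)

→ maze.sense(dir=east)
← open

→ stack.push(x=east)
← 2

→ maze.move(dir=east)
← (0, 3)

→ maze.sense(dir=east)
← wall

→ maze.sense(dir=south)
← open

→ stack.push(x=south)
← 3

→ maze.move(dir=south)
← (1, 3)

→ maze.sense(dir=east)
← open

→ stack.push(x=east)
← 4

→ maze.move(dir=east)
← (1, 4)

→ maze.sense(dir=east)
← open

→ stack.push(x=east)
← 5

→ maze.move(dir=east)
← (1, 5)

→ maze.sense(dir=north)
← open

→ stack.push(x=north)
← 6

→ maze.move(dir=north)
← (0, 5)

→ maze.sense(dir=east)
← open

→ stack.push(x=east)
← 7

→ maze.move(dir=east)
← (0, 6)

→ maze.sense(dir=east)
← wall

→ maze.sense(dir=south)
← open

→ stack.push(x=south)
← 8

→ maze.move(dir=south)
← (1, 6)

→ maze.sense(dir=east)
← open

→ stack.push(x=east)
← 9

→ maze.move(dir=east)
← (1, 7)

→ maze.sense(dir=south)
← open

→ stack.push(x=south)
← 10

→ maze.move(dir=south)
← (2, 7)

→ maze.sense(dir=south)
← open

→ stack.push(x=south)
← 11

→ maze.move(dir=south)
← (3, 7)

→ maze.sense(dir=south)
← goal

→ maze.move(dir=south)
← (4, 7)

Answer: (4, 7)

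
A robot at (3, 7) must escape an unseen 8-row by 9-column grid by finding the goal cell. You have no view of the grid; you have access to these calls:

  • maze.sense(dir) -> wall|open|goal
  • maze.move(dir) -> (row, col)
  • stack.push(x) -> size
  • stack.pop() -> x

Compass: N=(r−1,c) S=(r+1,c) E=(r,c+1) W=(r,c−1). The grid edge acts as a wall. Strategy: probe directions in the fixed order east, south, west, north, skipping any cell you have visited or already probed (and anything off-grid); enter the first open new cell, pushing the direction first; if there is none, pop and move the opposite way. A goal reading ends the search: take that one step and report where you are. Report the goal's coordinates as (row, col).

→ maze.sense(dir→east)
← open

→ stack.push(x→east)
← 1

→ maze.move(dir→east)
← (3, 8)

→ maze.sense(dir→south)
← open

→ stack.push(x→south)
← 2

→ maze.move(dir→south)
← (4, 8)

→ maze.sense(dir→south)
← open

→ stack.push(x→south)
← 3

→ maze.move(dir→south)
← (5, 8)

→ maze.sense(dir→south)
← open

→ stack.push(x→south)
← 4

→ maze.move(dir→south)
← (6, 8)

→ maze.sense(dir→south)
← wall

→ maze.sense(dir→west)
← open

→ stack.push(x→west)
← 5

→ maze.move(dir→west)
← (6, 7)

→ maze.sense(dir→south)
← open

→ stack.push(x→south)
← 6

→ maze.move(dir→south)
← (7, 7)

→ maze.sense(dir→west)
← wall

→ stack.pop()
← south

→ maze.move(dir→north)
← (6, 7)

→ maze.sense(dir→west)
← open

→ stack.push(x→west)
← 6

→ maze.move(dir→west)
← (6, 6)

→ maze.sense(dir→west)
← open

→ stack.push(x→west)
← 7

→ maze.move(dir→west)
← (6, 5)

→ maze.sense(dir→south)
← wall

→ maze.sense(dir→west)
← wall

→ maze.sense(dir→north)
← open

→ stack.push(x→north)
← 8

→ maze.move(dir→north)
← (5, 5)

→ maze.sense(dir→east)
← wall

→ maze.sense(dir→west)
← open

→ stack.push(x→west)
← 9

→ maze.move(dir→west)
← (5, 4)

→ maze.sense(dir→west)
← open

→ stack.push(x→west)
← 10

→ maze.move(dir→west)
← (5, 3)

→ maze.sense(dir→south)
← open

→ stack.push(x→south)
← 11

→ maze.move(dir→south)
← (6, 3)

→ maze.sense(dir→south)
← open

→ stack.push(x→south)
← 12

→ maze.move(dir→south)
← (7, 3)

→ maze.sense(dir→east)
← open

→ stack.push(x→east)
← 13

→ maze.move(dir→east)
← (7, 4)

→ stack.pop()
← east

→ maze.move(dir→west)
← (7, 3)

→ maze.sense(dir→west)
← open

→ stack.push(x→west)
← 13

→ maze.move(dir→west)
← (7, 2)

→ maze.sense(dir→west)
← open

→ stack.push(x→west)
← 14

→ maze.move(dir→west)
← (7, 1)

→ maze.sense(dir→west)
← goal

→ maze.move(dir→west)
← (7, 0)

Answer: (7, 0)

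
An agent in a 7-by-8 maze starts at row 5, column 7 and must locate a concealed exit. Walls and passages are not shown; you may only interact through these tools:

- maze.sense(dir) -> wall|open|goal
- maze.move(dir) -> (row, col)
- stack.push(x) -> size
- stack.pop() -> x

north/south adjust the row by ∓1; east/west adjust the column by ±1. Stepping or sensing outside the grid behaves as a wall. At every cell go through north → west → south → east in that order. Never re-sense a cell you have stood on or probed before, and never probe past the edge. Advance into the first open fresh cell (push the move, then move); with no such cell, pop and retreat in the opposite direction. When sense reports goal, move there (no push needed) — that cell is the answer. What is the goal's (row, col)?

// maze.sense(dir→north) => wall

// maze.sense(dir→west) => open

// stack.push(x→west) => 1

// maze.move(dir→west) => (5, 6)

// maze.sense(dir→north) => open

// stack.push(x→north) => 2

// maze.move(dir→north) => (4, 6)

// maze.sense(dir→north) => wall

// maze.sense(dir→west) => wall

// stack.pop() => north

// maze.move(dir→south) => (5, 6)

// maze.sense(dir→west) => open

// stack.push(x→west) => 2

// maze.move(dir→west) => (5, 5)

// maze.sense(dir→west) => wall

// maze.sense(dir→south) => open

// stack.push(x→south) => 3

// maze.move(dir→south) => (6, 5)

// maze.sense(dir→west) => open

// stack.push(x→west) => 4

// maze.move(dir→west) => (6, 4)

// maze.sense(dir→west) => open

// stack.push(x→west) => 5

// maze.move(dir→west) => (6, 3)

// maze.sense(dir→north) => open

// stack.push(x→north) => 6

// maze.move(dir→north) => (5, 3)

// maze.sense(dir→north) => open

// stack.push(x→north) => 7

// maze.move(dir→north) => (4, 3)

// maze.sense(dir→north) => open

// stack.push(x→north) => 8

// maze.move(dir→north) => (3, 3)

// maze.sense(dir→north) => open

// stack.push(x→north) => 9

// maze.move(dir→north) => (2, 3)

// maze.sense(dir→north) => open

// stack.push(x→north) => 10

// maze.move(dir→north) => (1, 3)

// maze.sense(dir→north) => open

// stack.push(x→north) => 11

// maze.move(dir→north) => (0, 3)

// maze.sense(dir→west) => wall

// maze.sense(dir→east) => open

// stack.push(x→east) => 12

// maze.move(dir→east) => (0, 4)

// maze.sense(dir→south) => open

// stack.push(x→south) => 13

// maze.move(dir→south) => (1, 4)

// maze.sense(dir→south) => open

// stack.push(x→south) => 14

// maze.move(dir→south) => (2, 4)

// maze.sense(dir→south) => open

// stack.push(x→south) => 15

// maze.move(dir→south) => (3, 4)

// maze.sense(dir→south) => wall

// maze.sense(dir→east) => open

// stack.push(x→east) => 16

// maze.move(dir→east) => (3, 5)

// maze.sense(dir→north) => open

// stack.push(x→north) => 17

// maze.move(dir→north) => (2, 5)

// maze.sense(dir→north) => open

// stack.push(x→north) => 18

// maze.move(dir→north) => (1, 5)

// maze.sense(dir→north) => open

// stack.push(x→north) => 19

// maze.move(dir→north) => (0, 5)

// maze.sense(dir→east) => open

// stack.push(x→east) => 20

// maze.move(dir→east) => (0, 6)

// maze.sense(dir→south) => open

// stack.push(x→south) => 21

// maze.move(dir→south) => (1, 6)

// maze.sense(dir→south) => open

// stack.push(x→south) => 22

// maze.move(dir→south) => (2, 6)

// maze.sense(dir→east) => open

// stack.push(x→east) => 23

// maze.move(dir→east) => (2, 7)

// maze.sense(dir→north) => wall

// maze.sense(dir→south) => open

// stack.push(x→south) => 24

// maze.move(dir→south) => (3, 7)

// stack.pop() => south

// maze.move(dir→north) => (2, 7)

// stack.pop() => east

// maze.move(dir→west) => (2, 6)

// stack.pop() => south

// maze.move(dir→north) => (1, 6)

// stack.pop() => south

// maze.move(dir→north) => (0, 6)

// maze.sense(dir→east) => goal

// maze.move(dir→east) => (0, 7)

Answer: (0, 7)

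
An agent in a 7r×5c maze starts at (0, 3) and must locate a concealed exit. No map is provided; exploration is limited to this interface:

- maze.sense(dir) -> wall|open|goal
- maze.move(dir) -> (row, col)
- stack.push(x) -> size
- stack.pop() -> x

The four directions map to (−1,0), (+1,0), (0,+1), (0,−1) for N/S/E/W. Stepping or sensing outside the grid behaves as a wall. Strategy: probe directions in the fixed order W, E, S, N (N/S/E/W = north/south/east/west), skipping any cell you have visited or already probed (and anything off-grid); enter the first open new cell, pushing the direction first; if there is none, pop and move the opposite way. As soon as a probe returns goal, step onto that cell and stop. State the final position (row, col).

-> maze.sense(dir: west)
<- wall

-> maze.sense(dir: east)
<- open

-> stack.push(x: east)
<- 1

-> maze.move(dir: east)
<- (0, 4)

-> maze.sense(dir: south)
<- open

-> stack.push(x: south)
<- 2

-> maze.move(dir: south)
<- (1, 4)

-> maze.sense(dir: west)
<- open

-> stack.push(x: west)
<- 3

-> maze.move(dir: west)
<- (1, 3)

-> maze.sense(dir: west)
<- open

-> stack.push(x: west)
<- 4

-> maze.move(dir: west)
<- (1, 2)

-> maze.sense(dir: west)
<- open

-> stack.push(x: west)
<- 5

-> maze.move(dir: west)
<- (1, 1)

-> maze.sense(dir: west)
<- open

-> stack.push(x: west)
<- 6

-> maze.move(dir: west)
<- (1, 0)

-> maze.sense(dir: south)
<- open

-> stack.push(x: south)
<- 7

-> maze.move(dir: south)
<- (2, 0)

-> maze.sense(dir: east)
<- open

-> stack.push(x: east)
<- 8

-> maze.move(dir: east)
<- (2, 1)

-> maze.sense(dir: east)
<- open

-> stack.push(x: east)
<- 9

-> maze.move(dir: east)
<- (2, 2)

-> maze.sense(dir: east)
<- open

-> stack.push(x: east)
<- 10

-> maze.move(dir: east)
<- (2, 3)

-> maze.sense(dir: east)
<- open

-> stack.push(x: east)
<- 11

-> maze.move(dir: east)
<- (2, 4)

-> maze.sense(dir: south)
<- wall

-> stack.pop()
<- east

-> maze.move(dir: west)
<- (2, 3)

-> maze.sense(dir: south)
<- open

-> stack.push(x: south)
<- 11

-> maze.move(dir: south)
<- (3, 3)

-> maze.sense(dir: west)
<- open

-> stack.push(x: west)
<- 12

-> maze.move(dir: west)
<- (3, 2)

-> maze.sense(dir: west)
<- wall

-> maze.sense(dir: south)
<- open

-> stack.push(x: south)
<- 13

-> maze.move(dir: south)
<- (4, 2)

-> maze.sense(dir: west)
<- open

-> stack.push(x: west)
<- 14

-> maze.move(dir: west)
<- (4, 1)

-> maze.sense(dir: west)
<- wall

-> maze.sense(dir: south)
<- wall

-> stack.pop()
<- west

-> maze.move(dir: east)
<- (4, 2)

-> maze.sense(dir: east)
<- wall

-> maze.sense(dir: south)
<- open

-> stack.push(x: south)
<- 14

-> maze.move(dir: south)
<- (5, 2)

-> maze.sense(dir: east)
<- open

-> stack.push(x: east)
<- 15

-> maze.move(dir: east)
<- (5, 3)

-> maze.sense(dir: east)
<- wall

-> maze.sense(dir: south)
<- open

-> stack.push(x: south)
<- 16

-> maze.move(dir: south)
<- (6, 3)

-> maze.sense(dir: west)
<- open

-> stack.push(x: west)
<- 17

-> maze.move(dir: west)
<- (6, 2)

-> maze.sense(dir: west)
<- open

-> stack.push(x: west)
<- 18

-> maze.move(dir: west)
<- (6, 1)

-> maze.sense(dir: west)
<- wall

-> stack.pop()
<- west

-> maze.move(dir: east)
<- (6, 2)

-> stack.pop()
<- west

-> maze.move(dir: east)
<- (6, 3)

-> maze.sense(dir: east)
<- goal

-> maze.move(dir: east)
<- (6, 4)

Answer: (6, 4)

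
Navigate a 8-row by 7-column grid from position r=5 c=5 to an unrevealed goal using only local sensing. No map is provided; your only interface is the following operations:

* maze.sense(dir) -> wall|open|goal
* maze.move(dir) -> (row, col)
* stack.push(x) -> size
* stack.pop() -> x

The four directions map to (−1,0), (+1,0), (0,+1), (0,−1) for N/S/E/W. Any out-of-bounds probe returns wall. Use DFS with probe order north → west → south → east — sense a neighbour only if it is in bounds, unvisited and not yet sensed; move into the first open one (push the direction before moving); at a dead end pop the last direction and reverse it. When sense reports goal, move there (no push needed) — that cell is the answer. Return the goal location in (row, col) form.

I invoke sense on dir: north, — result: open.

I call push on x: north, giving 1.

I call move on dir: north, and get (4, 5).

I try sense on dir: north, — result: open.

Next I call push on x: north, and see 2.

Calling move on dir: north, and get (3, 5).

Then sense on dir: north, giving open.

I use push on x: north, and see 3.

I invoke move on dir: north, and observe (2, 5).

Calling sense on dir: north, giving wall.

I use sense on dir: west, and see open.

I use push on x: west, : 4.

I run move on dir: west, → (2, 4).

I call sense on dir: north, which returns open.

Calling push on x: north, giving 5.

Next I call move on dir: north, : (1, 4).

Using sense on dir: north, — result: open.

Now I run push on x: north, which returns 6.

I call move on dir: north, — result: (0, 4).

I use sense on dir: west, — result: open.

I try push on x: west, and observe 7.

I use move on dir: west, which returns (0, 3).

Calling sense on dir: west, and get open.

I call push on x: west, and get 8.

Calling move on dir: west, giving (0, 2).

Calling sense on dir: west, giving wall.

Next I call sense on dir: south, → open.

I run push on x: south, yielding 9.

I invoke move on dir: south, and see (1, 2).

I use sense on dir: west, and observe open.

Now I run push on x: west, and see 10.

I try move on dir: west, giving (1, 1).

I use sense on dir: west, which returns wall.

I run sense on dir: south, → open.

I use push on x: south, yielding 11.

Next I call move on dir: south, → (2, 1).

I run sense on dir: west, : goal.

I call move on dir: west, — result: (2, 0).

Answer: (2, 0)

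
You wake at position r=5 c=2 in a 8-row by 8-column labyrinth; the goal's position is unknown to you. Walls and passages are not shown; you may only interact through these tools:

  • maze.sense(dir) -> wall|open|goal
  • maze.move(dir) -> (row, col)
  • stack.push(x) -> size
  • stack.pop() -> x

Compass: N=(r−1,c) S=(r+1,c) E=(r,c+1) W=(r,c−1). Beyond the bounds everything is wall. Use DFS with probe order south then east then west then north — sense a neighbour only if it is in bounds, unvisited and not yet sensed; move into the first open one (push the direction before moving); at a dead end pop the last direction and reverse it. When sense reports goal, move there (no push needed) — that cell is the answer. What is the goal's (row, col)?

Calling maze.sense on dir→south, and see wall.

Next I call maze.sense on dir→east, yielding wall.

I try maze.sense on dir→west, — result: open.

I invoke stack.push on x→west, and observe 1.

I invoke maze.move on dir→west, — result: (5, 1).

I use maze.sense on dir→south, yielding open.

I try stack.push on x→south, which returns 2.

I call maze.move on dir→south, giving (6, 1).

Using maze.sense on dir→south, : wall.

I run maze.sense on dir→west, : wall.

Next I call stack.pop, and observe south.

Invoking maze.move on dir→north, and get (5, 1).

I run maze.sense on dir→west, which returns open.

I invoke stack.push on x→west, : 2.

I run maze.move on dir→west, yielding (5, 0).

Invoking maze.sense on dir→north, which returns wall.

Then stack.pop(), and get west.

I run maze.move on dir→east, and get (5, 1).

Calling maze.sense on dir→north, → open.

Using stack.push on x→north, and see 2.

Calling maze.move on dir→north, — result: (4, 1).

Then maze.sense on dir→east, and observe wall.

I run maze.sense on dir→north, and observe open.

I call stack.push on x→north, → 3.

I run maze.move on dir→north, → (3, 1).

I try maze.sense on dir→east, yielding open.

I try stack.push on x→east, → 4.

I try maze.move on dir→east, and see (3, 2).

Then maze.sense on dir→east, : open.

Invoking stack.push on x→east, : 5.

Next I call maze.move on dir→east, → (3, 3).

Using maze.sense on dir→south, and see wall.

Using maze.sense on dir→east, giving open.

Then stack.push on x→east, and observe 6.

I invoke maze.move on dir→east, giving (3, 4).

I run maze.sense on dir→south, → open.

I run stack.push on x→south, yielding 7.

Then maze.move on dir→south, and get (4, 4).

Next I call maze.sense on dir→south, — result: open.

I invoke stack.push on x→south, — result: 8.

Then maze.move on dir→south, giving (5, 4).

Then maze.sense on dir→south, and get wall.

I use maze.sense on dir→east, — result: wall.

I call stack.pop(), — result: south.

I use maze.move on dir→north, which returns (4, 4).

I invoke maze.sense on dir→east, : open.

I invoke stack.push on x→east, which returns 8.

I run maze.move on dir→east, yielding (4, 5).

I run maze.sense on dir→east, yielding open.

Invoking stack.push on x→east, : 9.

I try maze.move on dir→east, : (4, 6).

I call maze.sense on dir→south, and see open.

I use stack.push on x→south, which returns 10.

Then maze.move on dir→south, yielding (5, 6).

Then maze.sense on dir→south, — result: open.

Next I call stack.push on x→south, and see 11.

Next I call maze.move on dir→south, and get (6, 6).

Then maze.sense on dir→south, → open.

I call stack.push on x→south, → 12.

I invoke maze.move on dir→south, and see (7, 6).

I try maze.sense on dir→east, yielding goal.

Calling maze.move on dir→east, yielding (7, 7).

Answer: (7, 7)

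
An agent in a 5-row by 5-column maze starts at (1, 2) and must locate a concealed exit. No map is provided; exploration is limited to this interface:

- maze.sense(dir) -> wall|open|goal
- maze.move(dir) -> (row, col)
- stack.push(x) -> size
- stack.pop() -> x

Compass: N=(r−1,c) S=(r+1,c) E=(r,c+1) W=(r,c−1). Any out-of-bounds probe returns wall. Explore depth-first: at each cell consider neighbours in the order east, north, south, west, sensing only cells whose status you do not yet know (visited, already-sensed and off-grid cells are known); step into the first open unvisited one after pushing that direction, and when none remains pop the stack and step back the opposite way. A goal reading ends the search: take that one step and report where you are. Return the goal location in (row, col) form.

% maze.sense(dir='east') => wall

% maze.sense(dir='north') => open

% stack.push(x='north') => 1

% maze.move(dir='north') => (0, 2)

% maze.sense(dir='east') => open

% stack.push(x='east') => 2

% maze.move(dir='east') => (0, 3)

% maze.sense(dir='east') => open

% stack.push(x='east') => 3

% maze.move(dir='east') => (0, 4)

% maze.sense(dir='south') => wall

% stack.pop() => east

% maze.move(dir='west') => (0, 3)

% stack.pop() => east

% maze.move(dir='west') => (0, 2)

% maze.sense(dir='west') => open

% stack.push(x='west') => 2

% maze.move(dir='west') => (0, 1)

% maze.sense(dir='south') => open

% stack.push(x='south') => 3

% maze.move(dir='south') => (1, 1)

% maze.sense(dir='south') => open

% stack.push(x='south') => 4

% maze.move(dir='south') => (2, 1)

% maze.sense(dir='east') => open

% stack.push(x='east') => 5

% maze.move(dir='east') => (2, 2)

% maze.sense(dir='east') => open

% stack.push(x='east') => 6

% maze.move(dir='east') => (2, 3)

% maze.sense(dir='east') => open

% stack.push(x='east') => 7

% maze.move(dir='east') => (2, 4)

% maze.sense(dir='south') => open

% stack.push(x='south') => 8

% maze.move(dir='south') => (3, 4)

% maze.sense(dir='south') => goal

% maze.move(dir='south') => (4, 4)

Answer: (4, 4)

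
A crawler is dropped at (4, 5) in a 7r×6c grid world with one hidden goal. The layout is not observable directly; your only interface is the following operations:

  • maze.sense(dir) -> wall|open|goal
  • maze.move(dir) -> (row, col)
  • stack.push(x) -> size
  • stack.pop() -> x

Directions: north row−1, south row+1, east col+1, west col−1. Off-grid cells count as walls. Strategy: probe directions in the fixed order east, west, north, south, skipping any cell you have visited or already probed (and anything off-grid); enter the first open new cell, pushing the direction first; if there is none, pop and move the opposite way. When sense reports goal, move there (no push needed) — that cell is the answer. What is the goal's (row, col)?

>> maze.sense(dir=west)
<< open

>> stack.push(x=west)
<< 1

>> maze.move(dir=west)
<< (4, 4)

>> maze.sense(dir=west)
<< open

>> stack.push(x=west)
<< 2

>> maze.move(dir=west)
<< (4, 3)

>> maze.sense(dir=west)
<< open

>> stack.push(x=west)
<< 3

>> maze.move(dir=west)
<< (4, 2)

>> maze.sense(dir=west)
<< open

>> stack.push(x=west)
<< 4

>> maze.move(dir=west)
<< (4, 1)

>> maze.sense(dir=west)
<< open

>> stack.push(x=west)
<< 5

>> maze.move(dir=west)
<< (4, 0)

>> maze.sense(dir=north)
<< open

>> stack.push(x=north)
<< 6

>> maze.move(dir=north)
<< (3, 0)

>> maze.sense(dir=east)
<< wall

>> maze.sense(dir=north)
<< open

>> stack.push(x=north)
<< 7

>> maze.move(dir=north)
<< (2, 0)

>> maze.sense(dir=east)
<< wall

>> maze.sense(dir=north)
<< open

>> stack.push(x=north)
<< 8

>> maze.move(dir=north)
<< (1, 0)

>> maze.sense(dir=east)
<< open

>> stack.push(x=east)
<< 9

>> maze.move(dir=east)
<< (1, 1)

>> maze.sense(dir=east)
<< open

>> stack.push(x=east)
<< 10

>> maze.move(dir=east)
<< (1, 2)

>> maze.sense(dir=east)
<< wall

>> maze.sense(dir=north)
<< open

>> stack.push(x=north)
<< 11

>> maze.move(dir=north)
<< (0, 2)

>> maze.sense(dir=east)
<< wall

>> maze.sense(dir=west)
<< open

>> stack.push(x=west)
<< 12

>> maze.move(dir=west)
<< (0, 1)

>> maze.sense(dir=west)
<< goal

>> maze.move(dir=west)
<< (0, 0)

Answer: (0, 0)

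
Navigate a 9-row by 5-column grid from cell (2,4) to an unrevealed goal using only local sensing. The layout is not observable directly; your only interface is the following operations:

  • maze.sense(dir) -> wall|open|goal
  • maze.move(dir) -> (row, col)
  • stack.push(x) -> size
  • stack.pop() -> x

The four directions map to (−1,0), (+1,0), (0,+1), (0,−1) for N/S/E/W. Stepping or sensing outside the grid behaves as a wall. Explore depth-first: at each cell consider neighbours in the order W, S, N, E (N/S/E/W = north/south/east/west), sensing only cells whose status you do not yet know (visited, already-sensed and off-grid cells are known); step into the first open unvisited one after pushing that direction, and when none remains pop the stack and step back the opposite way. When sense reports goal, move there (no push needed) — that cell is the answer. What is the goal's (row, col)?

Step: maze.sense[west]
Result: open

Step: stack.push[west]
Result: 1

Step: maze.move[west]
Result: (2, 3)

Step: maze.sense[west]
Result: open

Step: stack.push[west]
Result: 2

Step: maze.move[west]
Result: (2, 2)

Step: maze.sense[west]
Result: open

Step: stack.push[west]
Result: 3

Step: maze.move[west]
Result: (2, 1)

Step: maze.sense[west]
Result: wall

Step: maze.sense[south]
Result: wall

Step: maze.sense[north]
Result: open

Step: stack.push[north]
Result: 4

Step: maze.move[north]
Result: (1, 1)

Step: maze.sense[west]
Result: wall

Step: maze.sense[north]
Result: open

Step: stack.push[north]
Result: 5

Step: maze.move[north]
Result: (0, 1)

Step: maze.sense[west]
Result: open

Step: stack.push[west]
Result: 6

Step: maze.move[west]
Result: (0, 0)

Step: stack.pop[]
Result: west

Step: maze.move[east]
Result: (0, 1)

Step: maze.sense[east]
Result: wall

Step: stack.pop[]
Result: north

Step: maze.move[south]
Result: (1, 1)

Step: maze.sense[east]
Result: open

Step: stack.push[east]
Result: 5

Step: maze.move[east]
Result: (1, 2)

Step: maze.sense[east]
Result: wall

Step: stack.pop[]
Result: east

Step: maze.move[west]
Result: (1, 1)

Step: stack.pop[]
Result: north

Step: maze.move[south]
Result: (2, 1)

Step: stack.pop[]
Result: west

Step: maze.move[east]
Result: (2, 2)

Step: maze.sense[south]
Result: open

Step: stack.push[south]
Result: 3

Step: maze.move[south]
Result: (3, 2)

Step: maze.sense[south]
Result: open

Step: stack.push[south]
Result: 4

Step: maze.move[south]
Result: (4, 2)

Step: maze.sense[west]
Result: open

Step: stack.push[west]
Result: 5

Step: maze.move[west]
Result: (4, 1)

Step: maze.sense[west]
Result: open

Step: stack.push[west]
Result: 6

Step: maze.move[west]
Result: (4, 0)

Step: maze.sense[south]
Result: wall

Step: maze.sense[north]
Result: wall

Step: stack.pop[]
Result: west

Step: maze.move[east]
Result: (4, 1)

Step: maze.sense[south]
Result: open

Step: stack.push[south]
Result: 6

Step: maze.move[south]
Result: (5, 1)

Step: maze.sense[south]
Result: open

Step: stack.push[south]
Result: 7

Step: maze.move[south]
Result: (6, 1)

Step: maze.sense[west]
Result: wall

Step: maze.sense[south]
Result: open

Step: stack.push[south]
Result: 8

Step: maze.move[south]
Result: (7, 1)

Step: maze.sense[west]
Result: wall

Step: maze.sense[south]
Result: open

Step: stack.push[south]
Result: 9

Step: maze.move[south]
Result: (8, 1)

Step: maze.sense[west]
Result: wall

Step: maze.sense[east]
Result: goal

Step: maze.move[east]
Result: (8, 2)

Answer: (8, 2)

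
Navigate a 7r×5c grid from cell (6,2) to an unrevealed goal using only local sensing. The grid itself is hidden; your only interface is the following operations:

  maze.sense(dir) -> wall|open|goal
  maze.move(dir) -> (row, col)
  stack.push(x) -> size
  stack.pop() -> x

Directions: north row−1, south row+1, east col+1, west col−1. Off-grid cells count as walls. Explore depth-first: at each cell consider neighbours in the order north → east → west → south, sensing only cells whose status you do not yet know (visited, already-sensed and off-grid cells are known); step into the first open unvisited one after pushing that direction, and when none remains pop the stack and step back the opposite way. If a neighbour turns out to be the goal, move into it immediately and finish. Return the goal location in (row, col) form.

;; 1. sense(north) : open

;; 2. push(north) : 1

;; 3. move(north) : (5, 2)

;; 4. sense(north) : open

;; 5. push(north) : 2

;; 6. move(north) : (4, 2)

;; 7. sense(north) : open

;; 8. push(north) : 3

;; 9. move(north) : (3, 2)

;; 10. sense(north) : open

;; 11. push(north) : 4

;; 12. move(north) : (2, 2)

;; 13. sense(north) : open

;; 14. push(north) : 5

;; 15. move(north) : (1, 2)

;; 16. sense(north) : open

;; 17. push(north) : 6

;; 18. move(north) : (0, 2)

;; 19. sense(east) : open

;; 20. push(east) : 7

;; 21. move(east) : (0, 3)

;; 22. sense(east) : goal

;; 23. move(east) : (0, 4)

Answer: (0, 4)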